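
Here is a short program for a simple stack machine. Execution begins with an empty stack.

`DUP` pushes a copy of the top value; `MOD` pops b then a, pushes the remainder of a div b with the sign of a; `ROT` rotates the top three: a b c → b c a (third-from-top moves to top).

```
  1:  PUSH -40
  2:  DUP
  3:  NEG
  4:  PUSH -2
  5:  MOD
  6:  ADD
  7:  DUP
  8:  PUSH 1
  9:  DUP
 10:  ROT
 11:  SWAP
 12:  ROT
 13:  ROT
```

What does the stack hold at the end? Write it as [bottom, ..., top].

[-40, 1, 1, -40]

PUSH -40 → [-40]
DUP      → [-40, -40]
NEG      → [-40, 40]
PUSH -2  → [-40, 40, -2]
MOD      → [-40, 0]
ADD      → [-40]
DUP      → [-40, -40]
PUSH 1   → [-40, -40, 1]
DUP      → [-40, -40, 1, 1]
ROT      → [-40, 1, 1, -40]
SWAP     → [-40, 1, -40, 1]
ROT      → [-40, -40, 1, 1]
ROT      → [-40, 1, 1, -40]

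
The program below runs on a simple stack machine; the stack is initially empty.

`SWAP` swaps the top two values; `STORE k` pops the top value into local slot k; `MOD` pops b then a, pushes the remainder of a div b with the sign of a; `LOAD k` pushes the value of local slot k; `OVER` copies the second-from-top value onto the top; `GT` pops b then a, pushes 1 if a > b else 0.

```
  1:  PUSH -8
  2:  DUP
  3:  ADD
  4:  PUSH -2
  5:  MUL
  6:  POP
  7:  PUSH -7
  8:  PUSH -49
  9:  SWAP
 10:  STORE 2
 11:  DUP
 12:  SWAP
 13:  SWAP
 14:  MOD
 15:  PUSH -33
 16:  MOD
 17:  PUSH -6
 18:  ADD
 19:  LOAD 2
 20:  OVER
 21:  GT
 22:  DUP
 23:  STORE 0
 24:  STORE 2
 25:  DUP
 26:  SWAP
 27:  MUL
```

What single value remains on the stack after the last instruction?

36

PUSH -8  -> [-8]
DUP      -> [-8, -8]
ADD      -> [-16]
PUSH -2  -> [-16, -2]
MUL      -> [32]
POP      -> []
PUSH -7  -> [-7]
PUSH -49 -> [-7, -49]
SWAP     -> [-49, -7]
STORE 2  -> [-49]
DUP      -> [-49, -49]
SWAP     -> [-49, -49]
SWAP     -> [-49, -49]
MOD      -> [0]
PUSH -33 -> [0, -33]
MOD      -> [0]
PUSH -6  -> [0, -6]
ADD      -> [-6]
LOAD 2   -> [-6, -7]
OVER     -> [-6, -7, -6]
GT       -> [-6, 0]
DUP      -> [-6, 0, 0]
STORE 0  -> [-6, 0]
STORE 2  -> [-6]
DUP      -> [-6, -6]
SWAP     -> [-6, -6]
MUL      -> [36]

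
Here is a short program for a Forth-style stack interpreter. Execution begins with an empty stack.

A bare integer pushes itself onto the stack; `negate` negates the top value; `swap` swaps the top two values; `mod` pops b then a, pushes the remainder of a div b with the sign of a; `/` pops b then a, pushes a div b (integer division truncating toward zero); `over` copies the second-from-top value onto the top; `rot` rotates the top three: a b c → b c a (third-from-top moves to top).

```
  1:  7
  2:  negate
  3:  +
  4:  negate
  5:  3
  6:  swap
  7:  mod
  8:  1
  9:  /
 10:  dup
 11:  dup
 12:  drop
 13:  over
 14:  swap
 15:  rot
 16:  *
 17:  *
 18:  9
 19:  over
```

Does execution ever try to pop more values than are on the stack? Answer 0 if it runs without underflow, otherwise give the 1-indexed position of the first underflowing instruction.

3

7      -> [7]
negate -> [-7]
+  — needs 2 operands, stack has 1 → underflow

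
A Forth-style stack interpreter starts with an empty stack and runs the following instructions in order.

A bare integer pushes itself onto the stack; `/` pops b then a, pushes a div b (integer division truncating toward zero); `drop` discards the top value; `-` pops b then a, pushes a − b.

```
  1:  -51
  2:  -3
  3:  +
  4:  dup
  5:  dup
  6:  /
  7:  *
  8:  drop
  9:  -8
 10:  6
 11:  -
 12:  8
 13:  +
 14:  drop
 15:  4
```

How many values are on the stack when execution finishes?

-51  : [-51]
-3   : [-51, -3]
+    : [-54]
dup  : [-54, -54]
dup  : [-54, -54, -54]
/    : [-54, 1]
*    : [-54]
drop : []
-8   : [-8]
6    : [-8, 6]
-    : [-14]
8    : [-14, 8]
+    : [-6]
drop : []
4    : [4]

1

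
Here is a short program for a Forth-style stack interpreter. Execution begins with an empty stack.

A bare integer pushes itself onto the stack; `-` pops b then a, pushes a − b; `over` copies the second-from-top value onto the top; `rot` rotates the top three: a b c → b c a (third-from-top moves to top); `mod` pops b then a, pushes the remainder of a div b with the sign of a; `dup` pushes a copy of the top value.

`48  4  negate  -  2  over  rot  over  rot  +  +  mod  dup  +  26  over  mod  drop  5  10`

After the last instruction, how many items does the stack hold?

48      48
4       48 4
negate  48 -4
-       52
2       52 2
over    52 2 52
rot     2 52 52
over    2 52 52 52
rot     2 52 52 52
+       2 52 104
+       2 156
mod     2
dup     2 2
+       4
26      4 26
over    4 26 4
mod     4 2
drop    4
5       4 5
10      4 5 10

3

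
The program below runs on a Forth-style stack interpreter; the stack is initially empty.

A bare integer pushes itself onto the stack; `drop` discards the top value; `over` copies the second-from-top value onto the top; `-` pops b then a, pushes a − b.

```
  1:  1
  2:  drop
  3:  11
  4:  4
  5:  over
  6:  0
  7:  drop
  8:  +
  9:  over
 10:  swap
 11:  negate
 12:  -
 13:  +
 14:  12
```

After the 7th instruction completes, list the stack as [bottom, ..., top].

1    : 1
drop : (empty)
11   : 11
4    : 11 4
over : 11 4 11
0    : 11 4 11 0
drop : 11 4 11

[11, 4, 11]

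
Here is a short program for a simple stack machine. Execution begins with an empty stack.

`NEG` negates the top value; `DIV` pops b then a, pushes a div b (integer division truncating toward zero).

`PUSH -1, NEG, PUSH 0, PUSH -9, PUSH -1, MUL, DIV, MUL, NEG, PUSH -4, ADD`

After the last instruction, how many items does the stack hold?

PUSH -1 → [-1]
NEG     → [1]
PUSH 0  → [1, 0]
PUSH -9 → [1, 0, -9]
PUSH -1 → [1, 0, -9, -1]
MUL     → [1, 0, 9]
DIV     → [1, 0]
MUL     → [0]
NEG     → [0]
PUSH -4 → [0, -4]
ADD     → [-4]

1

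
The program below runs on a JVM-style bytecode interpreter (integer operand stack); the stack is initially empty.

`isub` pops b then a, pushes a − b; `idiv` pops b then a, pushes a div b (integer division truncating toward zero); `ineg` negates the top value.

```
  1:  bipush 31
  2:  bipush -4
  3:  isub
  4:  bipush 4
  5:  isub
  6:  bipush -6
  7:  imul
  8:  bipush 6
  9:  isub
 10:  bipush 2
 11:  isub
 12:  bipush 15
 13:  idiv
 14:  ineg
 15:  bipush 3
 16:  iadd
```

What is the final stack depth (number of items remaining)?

bipush 31 : 31
bipush -4 : 31 -4
isub      : 35
bipush 4  : 35 4
isub      : 31
bipush -6 : 31 -6
imul      : -186
bipush 6  : -186 6
isub      : -192
bipush 2  : -192 2
isub      : -194
bipush 15 : -194 15
idiv      : -12
ineg      : 12
bipush 3  : 12 3
iadd      : 15

1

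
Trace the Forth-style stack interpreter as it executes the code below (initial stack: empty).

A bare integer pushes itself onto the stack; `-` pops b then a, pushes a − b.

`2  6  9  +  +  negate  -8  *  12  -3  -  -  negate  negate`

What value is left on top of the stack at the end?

2      -> [2]
6      -> [2, 6]
9      -> [2, 6, 9]
+      -> [2, 15]
+      -> [17]
negate -> [-17]
-8     -> [-17, -8]
*      -> [136]
12     -> [136, 12]
-3     -> [136, 12, -3]
-      -> [136, 15]
-      -> [121]
negate -> [-121]
negate -> [121]

121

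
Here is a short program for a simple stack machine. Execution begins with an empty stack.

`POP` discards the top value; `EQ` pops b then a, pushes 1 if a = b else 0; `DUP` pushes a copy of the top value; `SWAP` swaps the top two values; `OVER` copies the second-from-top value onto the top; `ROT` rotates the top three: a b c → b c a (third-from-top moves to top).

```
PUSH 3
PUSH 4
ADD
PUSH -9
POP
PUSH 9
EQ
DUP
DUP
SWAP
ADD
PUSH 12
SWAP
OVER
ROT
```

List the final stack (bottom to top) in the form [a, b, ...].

PUSH 3  : [3]
PUSH 4  : [3, 4]
ADD     : [7]
PUSH -9 : [7, -9]
POP     : [7]
PUSH 9  : [7, 9]
EQ      : [0]
DUP     : [0, 0]
DUP     : [0, 0, 0]
SWAP    : [0, 0, 0]
ADD     : [0, 0]
PUSH 12 : [0, 0, 12]
SWAP    : [0, 12, 0]
OVER    : [0, 12, 0, 12]
ROT     : [0, 0, 12, 12]

[0, 0, 12, 12]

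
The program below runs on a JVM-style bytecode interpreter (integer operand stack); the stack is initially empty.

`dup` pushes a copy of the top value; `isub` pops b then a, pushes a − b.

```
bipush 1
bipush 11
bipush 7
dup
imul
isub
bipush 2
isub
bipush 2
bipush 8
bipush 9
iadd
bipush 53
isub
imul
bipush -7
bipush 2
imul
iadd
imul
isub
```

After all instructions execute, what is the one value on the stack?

-3439

bipush 1  -> [1]
bipush 11 -> [1, 11]
bipush 7  -> [1, 11, 7]
dup       -> [1, 11, 7, 7]
imul      -> [1, 11, 49]
isub      -> [1, -38]
bipush 2  -> [1, -38, 2]
isub      -> [1, -40]
bipush 2  -> [1, -40, 2]
bipush 8  -> [1, -40, 2, 8]
bipush 9  -> [1, -40, 2, 8, 9]
iadd      -> [1, -40, 2, 17]
bipush 53 -> [1, -40, 2, 17, 53]
isub      -> [1, -40, 2, -36]
imul      -> [1, -40, -72]
bipush -7 -> [1, -40, -72, -7]
bipush 2  -> [1, -40, -72, -7, 2]
imul      -> [1, -40, -72, -14]
iadd      -> [1, -40, -86]
imul      -> [1, 3440]
isub      -> [-3439]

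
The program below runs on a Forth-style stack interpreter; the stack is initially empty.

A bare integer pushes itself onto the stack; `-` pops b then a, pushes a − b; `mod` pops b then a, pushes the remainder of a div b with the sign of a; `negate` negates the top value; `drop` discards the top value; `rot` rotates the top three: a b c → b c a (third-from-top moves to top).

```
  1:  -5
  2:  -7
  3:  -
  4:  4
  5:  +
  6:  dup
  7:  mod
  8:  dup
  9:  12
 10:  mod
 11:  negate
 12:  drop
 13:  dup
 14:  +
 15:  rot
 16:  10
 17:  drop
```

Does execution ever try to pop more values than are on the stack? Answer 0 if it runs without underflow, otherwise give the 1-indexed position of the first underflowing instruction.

15

-5     : -5
-7     : -5 -7
-      : 2
4      : 2 4
+      : 6
dup    : 6 6
mod    : 0
dup    : 0 0
12     : 0 0 12
mod    : 0 0
negate : 0 0
drop   : 0
dup    : 0 0
+      : 0
rot  — needs 3 operands, stack has 1 → underflow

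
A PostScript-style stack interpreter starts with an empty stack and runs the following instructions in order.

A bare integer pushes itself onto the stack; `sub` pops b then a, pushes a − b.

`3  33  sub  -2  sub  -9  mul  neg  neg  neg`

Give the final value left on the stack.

-252

3    [3]
33   [3, 33]
sub  [-30]
-2   [-30, -2]
sub  [-28]
-9   [-28, -9]
mul  [252]
neg  [-252]
neg  [252]
neg  [-252]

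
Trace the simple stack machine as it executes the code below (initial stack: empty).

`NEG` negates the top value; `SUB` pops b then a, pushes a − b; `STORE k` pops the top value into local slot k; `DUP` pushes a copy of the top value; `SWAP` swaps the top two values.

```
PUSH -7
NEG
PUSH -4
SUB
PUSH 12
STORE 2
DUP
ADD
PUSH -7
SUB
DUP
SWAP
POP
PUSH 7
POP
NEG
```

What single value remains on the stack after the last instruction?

-29

PUSH -7 -> [-7]
NEG     -> [7]
PUSH -4 -> [7, -4]
SUB     -> [11]
PUSH 12 -> [11, 12]
STORE 2 -> [11]
DUP     -> [11, 11]
ADD     -> [22]
PUSH -7 -> [22, -7]
SUB     -> [29]
DUP     -> [29, 29]
SWAP    -> [29, 29]
POP     -> [29]
PUSH 7  -> [29, 7]
POP     -> [29]
NEG     -> [-29]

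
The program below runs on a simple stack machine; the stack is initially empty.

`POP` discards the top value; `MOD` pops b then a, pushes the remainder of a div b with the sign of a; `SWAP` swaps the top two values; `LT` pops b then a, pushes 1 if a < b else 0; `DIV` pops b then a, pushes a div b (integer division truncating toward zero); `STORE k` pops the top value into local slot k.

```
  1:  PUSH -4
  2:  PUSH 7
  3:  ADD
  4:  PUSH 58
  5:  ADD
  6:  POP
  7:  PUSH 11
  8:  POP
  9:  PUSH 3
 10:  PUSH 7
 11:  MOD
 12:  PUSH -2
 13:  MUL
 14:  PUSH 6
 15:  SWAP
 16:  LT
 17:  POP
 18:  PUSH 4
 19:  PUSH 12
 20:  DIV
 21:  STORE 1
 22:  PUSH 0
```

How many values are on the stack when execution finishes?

PUSH -4  [-4]
PUSH 7   [-4, 7]
ADD      [3]
PUSH 58  [3, 58]
ADD      [61]
POP      []
PUSH 11  [11]
POP      []
PUSH 3   [3]
PUSH 7   [3, 7]
MOD      [3]
PUSH -2  [3, -2]
MUL      [-6]
PUSH 6   [-6, 6]
SWAP     [6, -6]
LT       [0]
POP      []
PUSH 4   [4]
PUSH 12  [4, 12]
DIV      [0]
STORE 1  []
PUSH 0   [0]

1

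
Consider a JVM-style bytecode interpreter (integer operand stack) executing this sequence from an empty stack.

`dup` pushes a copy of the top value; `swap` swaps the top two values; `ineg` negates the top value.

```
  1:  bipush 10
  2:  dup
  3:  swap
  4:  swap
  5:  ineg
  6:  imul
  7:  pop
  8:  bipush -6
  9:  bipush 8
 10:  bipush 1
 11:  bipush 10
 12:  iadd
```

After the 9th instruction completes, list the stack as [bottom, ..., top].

[-6, 8]

bipush 10 → 10
dup       → 10 10
swap      → 10 10
swap      → 10 10
ineg      → 10 -10
imul      → -100
pop       → (empty)
bipush -6 → -6
bipush 8  → -6 8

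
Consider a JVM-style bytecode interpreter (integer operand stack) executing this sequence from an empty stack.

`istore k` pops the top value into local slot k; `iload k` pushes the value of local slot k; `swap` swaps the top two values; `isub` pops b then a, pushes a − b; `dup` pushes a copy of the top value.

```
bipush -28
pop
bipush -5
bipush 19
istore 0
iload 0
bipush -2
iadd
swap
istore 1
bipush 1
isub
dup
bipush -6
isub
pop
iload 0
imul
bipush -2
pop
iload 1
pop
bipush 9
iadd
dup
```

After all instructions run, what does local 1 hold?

bipush -28 : -28
pop        : (empty)
bipush -5  : -5
bipush 19  : -5 19
istore 0   : -5
iload 0    : -5 19
bipush -2  : -5 19 -2
iadd       : -5 17
swap       : 17 -5
istore 1   : 17
bipush 1   : 17 1
isub       : 16
dup        : 16 16
bipush -6  : 16 16 -6
isub       : 16 22
pop        : 16
iload 0    : 16 19
imul       : 304
bipush -2  : 304 -2
pop        : 304
iload 1    : 304 -5
pop        : 304
bipush 9   : 304 9
iadd       : 313
dup        : 313 313

-5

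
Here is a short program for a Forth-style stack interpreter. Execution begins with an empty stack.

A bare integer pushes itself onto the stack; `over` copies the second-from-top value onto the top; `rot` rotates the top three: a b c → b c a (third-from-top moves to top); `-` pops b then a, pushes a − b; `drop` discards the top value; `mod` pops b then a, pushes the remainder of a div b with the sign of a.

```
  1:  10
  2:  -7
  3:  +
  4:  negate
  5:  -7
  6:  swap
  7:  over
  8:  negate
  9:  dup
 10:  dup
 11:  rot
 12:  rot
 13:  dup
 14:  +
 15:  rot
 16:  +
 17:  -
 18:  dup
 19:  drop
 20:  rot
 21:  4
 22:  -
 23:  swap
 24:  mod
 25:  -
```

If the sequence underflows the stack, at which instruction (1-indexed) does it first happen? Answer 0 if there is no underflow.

0

10      10
-7      10 -7
+       3
negate  -3
-7      -3 -7
swap    -7 -3
over    -7 -3 -7
negate  -7 -3 7
dup     -7 -3 7 7
dup     -7 -3 7 7 7
rot     -7 -3 7 7 7
rot     -7 -3 7 7 7
dup     -7 -3 7 7 7 7
+       -7 -3 7 7 14
rot     -7 -3 7 14 7
+       -7 -3 7 21
-       -7 -3 -14
dup     -7 -3 -14 -14
drop    -7 -3 -14
rot     -3 -14 -7
4       -3 -14 -7 4
-       -3 -14 -11
swap    -3 -11 -14
mod     -3 -11
-       8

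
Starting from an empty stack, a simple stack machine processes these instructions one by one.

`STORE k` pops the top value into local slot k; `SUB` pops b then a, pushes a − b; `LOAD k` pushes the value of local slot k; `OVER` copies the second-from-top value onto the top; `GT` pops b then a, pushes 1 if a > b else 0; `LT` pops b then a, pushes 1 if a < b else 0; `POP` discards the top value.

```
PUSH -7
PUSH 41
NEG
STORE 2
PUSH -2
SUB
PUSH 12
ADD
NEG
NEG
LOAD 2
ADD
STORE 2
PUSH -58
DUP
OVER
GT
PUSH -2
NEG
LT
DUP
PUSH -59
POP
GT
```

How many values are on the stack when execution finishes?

2

PUSH -7  → [-7]
PUSH 41  → [-7, 41]
NEG      → [-7, -41]
STORE 2  → [-7]
PUSH -2  → [-7, -2]
SUB      → [-5]
PUSH 12  → [-5, 12]
ADD      → [7]
NEG      → [-7]
NEG      → [7]
LOAD 2   → [7, -41]
ADD      → [-34]
STORE 2  → []
PUSH -58 → [-58]
DUP      → [-58, -58]
OVER     → [-58, -58, -58]
GT       → [-58, 0]
PUSH -2  → [-58, 0, -2]
NEG      → [-58, 0, 2]
LT       → [-58, 1]
DUP      → [-58, 1, 1]
PUSH -59 → [-58, 1, 1, -59]
POP      → [-58, 1, 1]
GT       → [-58, 0]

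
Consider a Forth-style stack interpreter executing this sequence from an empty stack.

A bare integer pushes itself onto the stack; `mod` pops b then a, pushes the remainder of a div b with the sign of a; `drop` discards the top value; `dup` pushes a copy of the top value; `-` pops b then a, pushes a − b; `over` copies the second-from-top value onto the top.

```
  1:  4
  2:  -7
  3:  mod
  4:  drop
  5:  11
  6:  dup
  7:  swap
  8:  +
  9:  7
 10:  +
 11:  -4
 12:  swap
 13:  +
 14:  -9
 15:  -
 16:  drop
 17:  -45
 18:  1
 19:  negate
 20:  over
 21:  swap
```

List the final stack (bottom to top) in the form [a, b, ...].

[-45, -45, -1]

4      -> 4
-7     -> 4 -7
mod    -> 4
drop   -> (empty)
11     -> 11
dup    -> 11 11
swap   -> 11 11
+      -> 22
7      -> 22 7
+      -> 29
-4     -> 29 -4
swap   -> -4 29
+      -> 25
-9     -> 25 -9
-      -> 34
drop   -> (empty)
-45    -> -45
1      -> -45 1
negate -> -45 -1
over   -> -45 -1 -45
swap   -> -45 -45 -1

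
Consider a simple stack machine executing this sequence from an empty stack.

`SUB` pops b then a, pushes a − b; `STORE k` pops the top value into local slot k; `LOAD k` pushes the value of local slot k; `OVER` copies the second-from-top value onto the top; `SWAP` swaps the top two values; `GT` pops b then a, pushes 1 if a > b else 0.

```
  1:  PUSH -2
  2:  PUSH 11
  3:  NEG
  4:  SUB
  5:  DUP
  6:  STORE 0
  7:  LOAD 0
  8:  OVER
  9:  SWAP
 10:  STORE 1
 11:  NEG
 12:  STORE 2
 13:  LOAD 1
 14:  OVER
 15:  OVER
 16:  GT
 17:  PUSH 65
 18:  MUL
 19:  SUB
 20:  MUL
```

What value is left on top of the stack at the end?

PUSH -2  -2
PUSH 11  -2 11
NEG      -2 -11
SUB      9
DUP      9 9
STORE 0  9
LOAD 0   9 9
OVER     9 9 9
SWAP     9 9 9
STORE 1  9 9
NEG      9 -9
STORE 2  9
LOAD 1   9 9
OVER     9 9 9
OVER     9 9 9 9
GT       9 9 0
PUSH 65  9 9 0 65
MUL      9 9 0
SUB      9 9
MUL      81

81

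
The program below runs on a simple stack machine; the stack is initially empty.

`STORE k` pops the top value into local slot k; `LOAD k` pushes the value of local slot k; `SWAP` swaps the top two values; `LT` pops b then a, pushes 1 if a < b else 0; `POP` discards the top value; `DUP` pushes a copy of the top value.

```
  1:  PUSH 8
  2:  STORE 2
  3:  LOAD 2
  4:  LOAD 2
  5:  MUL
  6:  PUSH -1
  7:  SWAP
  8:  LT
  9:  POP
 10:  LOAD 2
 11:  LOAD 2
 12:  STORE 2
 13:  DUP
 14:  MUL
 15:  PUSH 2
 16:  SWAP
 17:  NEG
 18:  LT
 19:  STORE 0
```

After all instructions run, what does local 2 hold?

PUSH 8  : 8
STORE 2 : (empty)
LOAD 2  : 8
LOAD 2  : 8 8
MUL     : 64
PUSH -1 : 64 -1
SWAP    : -1 64
LT      : 1
POP     : (empty)
LOAD 2  : 8
LOAD 2  : 8 8
STORE 2 : 8
DUP     : 8 8
MUL     : 64
PUSH 2  : 64 2
SWAP    : 2 64
NEG     : 2 -64
LT      : 0
STORE 0 : (empty)

8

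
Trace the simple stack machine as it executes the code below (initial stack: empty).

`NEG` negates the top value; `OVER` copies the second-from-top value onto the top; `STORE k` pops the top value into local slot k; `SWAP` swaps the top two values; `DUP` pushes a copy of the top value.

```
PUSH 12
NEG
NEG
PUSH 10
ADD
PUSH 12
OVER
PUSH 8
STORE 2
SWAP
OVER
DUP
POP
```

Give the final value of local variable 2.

8

PUSH 12  [12]
NEG      [-12]
NEG      [12]
PUSH 10  [12, 10]
ADD      [22]
PUSH 12  [22, 12]
OVER     [22, 12, 22]
PUSH 8   [22, 12, 22, 8]
STORE 2  [22, 12, 22]
SWAP     [22, 22, 12]
OVER     [22, 22, 12, 22]
DUP      [22, 22, 12, 22, 22]
POP      [22, 22, 12, 22]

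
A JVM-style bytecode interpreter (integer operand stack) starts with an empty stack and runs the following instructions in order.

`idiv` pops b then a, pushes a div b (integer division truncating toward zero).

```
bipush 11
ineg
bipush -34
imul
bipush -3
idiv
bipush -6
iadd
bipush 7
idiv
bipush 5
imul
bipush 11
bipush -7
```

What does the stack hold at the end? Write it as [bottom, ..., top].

[-90, 11, -7]

bipush 11  : 11
ineg       : -11
bipush -34 : -11 -34
imul       : 374
bipush -3  : 374 -3
idiv       : -124
bipush -6  : -124 -6
iadd       : -130
bipush 7   : -130 7
idiv       : -18
bipush 5   : -18 5
imul       : -90
bipush 11  : -90 11
bipush -7  : -90 11 -7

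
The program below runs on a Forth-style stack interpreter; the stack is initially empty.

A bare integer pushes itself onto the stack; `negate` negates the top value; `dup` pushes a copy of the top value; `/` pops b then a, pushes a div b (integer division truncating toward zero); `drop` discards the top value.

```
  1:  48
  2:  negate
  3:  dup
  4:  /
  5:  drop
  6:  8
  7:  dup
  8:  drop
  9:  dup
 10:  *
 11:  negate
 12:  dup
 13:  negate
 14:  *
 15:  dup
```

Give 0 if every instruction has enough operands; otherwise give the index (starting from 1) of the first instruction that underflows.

48      [48]
negate  [-48]
dup     [-48, -48]
/       [1]
drop    []
8       [8]
dup     [8, 8]
drop    [8]
dup     [8, 8]
*       [64]
negate  [-64]
dup     [-64, -64]
negate  [-64, 64]
*       [-4096]
dup     [-4096, -4096]

0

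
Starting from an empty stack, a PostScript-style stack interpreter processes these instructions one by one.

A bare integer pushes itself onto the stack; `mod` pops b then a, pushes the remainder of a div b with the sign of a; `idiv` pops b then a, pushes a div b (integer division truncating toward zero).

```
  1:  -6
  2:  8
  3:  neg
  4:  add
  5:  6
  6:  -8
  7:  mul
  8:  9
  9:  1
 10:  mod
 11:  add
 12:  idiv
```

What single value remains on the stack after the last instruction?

-6   → [-6]
8    → [-6, 8]
neg  → [-6, -8]
add  → [-14]
6    → [-14, 6]
-8   → [-14, 6, -8]
mul  → [-14, -48]
9    → [-14, -48, 9]
1    → [-14, -48, 9, 1]
mod  → [-14, -48, 0]
add  → [-14, -48]
idiv → [0]

0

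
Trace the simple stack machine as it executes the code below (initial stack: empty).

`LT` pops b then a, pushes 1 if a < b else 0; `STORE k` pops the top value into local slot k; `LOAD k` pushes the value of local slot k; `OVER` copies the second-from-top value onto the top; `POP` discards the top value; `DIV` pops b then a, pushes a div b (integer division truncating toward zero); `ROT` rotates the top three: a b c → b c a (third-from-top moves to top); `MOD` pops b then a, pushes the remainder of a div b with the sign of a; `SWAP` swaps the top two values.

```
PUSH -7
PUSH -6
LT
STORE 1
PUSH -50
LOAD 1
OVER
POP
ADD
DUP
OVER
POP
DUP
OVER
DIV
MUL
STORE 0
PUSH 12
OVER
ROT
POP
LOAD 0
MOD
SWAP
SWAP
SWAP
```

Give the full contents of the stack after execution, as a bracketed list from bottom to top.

[0, 12]

PUSH -7  -> [-7]
PUSH -6  -> [-7, -6]
LT       -> [1]
STORE 1  -> []
PUSH -50 -> [-50]
LOAD 1   -> [-50, 1]
OVER     -> [-50, 1, -50]
POP      -> [-50, 1]
ADD      -> [-49]
DUP      -> [-49, -49]
OVER     -> [-49, -49, -49]
POP      -> [-49, -49]
DUP      -> [-49, -49, -49]
OVER     -> [-49, -49, -49, -49]
DIV      -> [-49, -49, 1]
MUL      -> [-49, -49]
STORE 0  -> [-49]
PUSH 12  -> [-49, 12]
OVER     -> [-49, 12, -49]
ROT      -> [12, -49, -49]
POP      -> [12, -49]
LOAD 0   -> [12, -49, -49]
MOD      -> [12, 0]
SWAP     -> [0, 12]
SWAP     -> [12, 0]
SWAP     -> [0, 12]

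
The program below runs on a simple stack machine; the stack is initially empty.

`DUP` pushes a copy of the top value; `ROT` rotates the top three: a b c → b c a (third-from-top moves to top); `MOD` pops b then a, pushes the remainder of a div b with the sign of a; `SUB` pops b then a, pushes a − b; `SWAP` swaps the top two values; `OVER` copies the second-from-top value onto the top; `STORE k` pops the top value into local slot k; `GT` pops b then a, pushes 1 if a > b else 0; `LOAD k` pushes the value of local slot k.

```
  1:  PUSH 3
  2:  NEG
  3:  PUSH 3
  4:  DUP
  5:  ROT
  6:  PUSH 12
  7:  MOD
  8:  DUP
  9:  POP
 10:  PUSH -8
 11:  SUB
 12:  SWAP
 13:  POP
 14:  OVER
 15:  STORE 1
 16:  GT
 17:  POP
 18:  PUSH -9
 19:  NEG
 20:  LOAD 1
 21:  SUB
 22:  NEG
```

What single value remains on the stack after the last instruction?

PUSH 3  : [3]
NEG     : [-3]
PUSH 3  : [-3, 3]
DUP     : [-3, 3, 3]
ROT     : [3, 3, -3]
PUSH 12 : [3, 3, -3, 12]
MOD     : [3, 3, -3]
DUP     : [3, 3, -3, -3]
POP     : [3, 3, -3]
PUSH -8 : [3, 3, -3, -8]
SUB     : [3, 3, 5]
SWAP    : [3, 5, 3]
POP     : [3, 5]
OVER    : [3, 5, 3]
STORE 1 : [3, 5]
GT      : [0]
POP     : []
PUSH -9 : [-9]
NEG     : [9]
LOAD 1  : [9, 3]
SUB     : [6]
NEG     : [-6]

-6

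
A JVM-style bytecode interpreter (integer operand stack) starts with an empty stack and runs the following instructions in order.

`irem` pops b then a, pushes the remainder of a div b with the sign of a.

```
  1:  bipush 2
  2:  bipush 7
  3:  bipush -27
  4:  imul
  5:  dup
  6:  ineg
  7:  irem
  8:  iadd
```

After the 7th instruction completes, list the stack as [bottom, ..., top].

[2, 0]

bipush 2   → [2]
bipush 7   → [2, 7]
bipush -27 → [2, 7, -27]
imul       → [2, -189]
dup        → [2, -189, -189]
ineg       → [2, -189, 189]
irem       → [2, 0]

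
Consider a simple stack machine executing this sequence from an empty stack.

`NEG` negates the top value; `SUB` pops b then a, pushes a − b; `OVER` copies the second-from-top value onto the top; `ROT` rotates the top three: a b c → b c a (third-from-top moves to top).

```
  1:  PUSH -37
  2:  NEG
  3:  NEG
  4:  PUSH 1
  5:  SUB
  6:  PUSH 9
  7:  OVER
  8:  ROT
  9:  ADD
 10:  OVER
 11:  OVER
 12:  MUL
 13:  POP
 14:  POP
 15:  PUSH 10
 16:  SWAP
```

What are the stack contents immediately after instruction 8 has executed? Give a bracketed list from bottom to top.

PUSH -37 → -37
NEG      → 37
NEG      → -37
PUSH 1   → -37 1
SUB      → -38
PUSH 9   → -38 9
OVER     → -38 9 -38
ROT      → 9 -38 -38

[9, -38, -38]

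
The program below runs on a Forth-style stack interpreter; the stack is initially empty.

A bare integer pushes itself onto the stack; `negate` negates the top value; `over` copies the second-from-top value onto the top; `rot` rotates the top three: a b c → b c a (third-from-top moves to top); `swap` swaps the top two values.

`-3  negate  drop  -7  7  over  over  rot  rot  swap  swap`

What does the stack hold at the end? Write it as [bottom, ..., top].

-3     → [-3]
negate → [3]
drop   → []
-7     → [-7]
7      → [-7, 7]
over   → [-7, 7, -7]
over   → [-7, 7, -7, 7]
rot    → [-7, -7, 7, 7]
rot    → [-7, 7, 7, -7]
swap   → [-7, 7, -7, 7]
swap   → [-7, 7, 7, -7]

[-7, 7, 7, -7]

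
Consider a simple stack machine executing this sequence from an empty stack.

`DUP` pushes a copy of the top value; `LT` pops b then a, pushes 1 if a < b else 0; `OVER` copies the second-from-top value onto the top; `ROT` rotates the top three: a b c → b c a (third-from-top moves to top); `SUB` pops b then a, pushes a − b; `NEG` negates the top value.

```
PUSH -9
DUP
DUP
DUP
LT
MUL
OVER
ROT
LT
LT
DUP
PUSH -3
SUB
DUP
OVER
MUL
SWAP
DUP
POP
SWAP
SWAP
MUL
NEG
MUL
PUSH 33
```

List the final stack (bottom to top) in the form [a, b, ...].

PUSH -9 -> -9
DUP     -> -9 -9
DUP     -> -9 -9 -9
DUP     -> -9 -9 -9 -9
LT      -> -9 -9 0
MUL     -> -9 0
OVER    -> -9 0 -9
ROT     -> 0 -9 -9
LT      -> 0 0
LT      -> 0
DUP     -> 0 0
PUSH -3 -> 0 0 -3
SUB     -> 0 3
DUP     -> 0 3 3
OVER    -> 0 3 3 3
MUL     -> 0 3 9
SWAP    -> 0 9 3
DUP     -> 0 9 3 3
POP     -> 0 9 3
SWAP    -> 0 3 9
SWAP    -> 0 9 3
MUL     -> 0 27
NEG     -> 0 -27
MUL     -> 0
PUSH 33 -> 0 33

[0, 33]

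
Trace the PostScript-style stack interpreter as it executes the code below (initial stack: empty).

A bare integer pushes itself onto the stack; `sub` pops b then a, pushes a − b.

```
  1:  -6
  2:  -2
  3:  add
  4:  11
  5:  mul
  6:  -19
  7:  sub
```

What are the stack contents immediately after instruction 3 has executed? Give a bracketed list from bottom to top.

-6   [-6]
-2   [-6, -2]
add  [-8]

[-8]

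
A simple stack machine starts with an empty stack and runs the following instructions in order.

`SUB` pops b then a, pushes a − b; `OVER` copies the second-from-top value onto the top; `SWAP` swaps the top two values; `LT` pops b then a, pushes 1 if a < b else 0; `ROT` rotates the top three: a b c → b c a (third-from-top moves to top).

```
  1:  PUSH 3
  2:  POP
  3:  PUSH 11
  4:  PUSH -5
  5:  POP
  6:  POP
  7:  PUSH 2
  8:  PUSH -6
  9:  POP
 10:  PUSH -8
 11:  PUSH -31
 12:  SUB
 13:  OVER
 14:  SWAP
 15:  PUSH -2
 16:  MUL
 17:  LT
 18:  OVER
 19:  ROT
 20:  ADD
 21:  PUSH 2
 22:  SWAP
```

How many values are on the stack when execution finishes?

PUSH 3   : 3
POP      : (empty)
PUSH 11  : 11
PUSH -5  : 11 -5
POP      : 11
POP      : (empty)
PUSH 2   : 2
PUSH -6  : 2 -6
POP      : 2
PUSH -8  : 2 -8
PUSH -31 : 2 -8 -31
SUB      : 2 23
OVER     : 2 23 2
SWAP     : 2 2 23
PUSH -2  : 2 2 23 -2
MUL      : 2 2 -46
LT       : 2 0
OVER     : 2 0 2
ROT      : 0 2 2
ADD      : 0 4
PUSH 2   : 0 4 2
SWAP     : 0 2 4

3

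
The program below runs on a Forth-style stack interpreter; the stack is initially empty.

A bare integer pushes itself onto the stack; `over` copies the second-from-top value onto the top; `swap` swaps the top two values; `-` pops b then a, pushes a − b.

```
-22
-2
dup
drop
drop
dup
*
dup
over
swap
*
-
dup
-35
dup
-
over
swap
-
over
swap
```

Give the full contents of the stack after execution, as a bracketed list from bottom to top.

[-233772, -233772, -233772, -233772]

-22  : -22
-2   : -22 -2
dup  : -22 -2 -2
drop : -22 -2
drop : -22
dup  : -22 -22
*    : 484
dup  : 484 484
over : 484 484 484
swap : 484 484 484
*    : 484 234256
-    : -233772
dup  : -233772 -233772
-35  : -233772 -233772 -35
dup  : -233772 -233772 -35 -35
-    : -233772 -233772 0
over : -233772 -233772 0 -233772
swap : -233772 -233772 -233772 0
-    : -233772 -233772 -233772
over : -233772 -233772 -233772 -233772
swap : -233772 -233772 -233772 -233772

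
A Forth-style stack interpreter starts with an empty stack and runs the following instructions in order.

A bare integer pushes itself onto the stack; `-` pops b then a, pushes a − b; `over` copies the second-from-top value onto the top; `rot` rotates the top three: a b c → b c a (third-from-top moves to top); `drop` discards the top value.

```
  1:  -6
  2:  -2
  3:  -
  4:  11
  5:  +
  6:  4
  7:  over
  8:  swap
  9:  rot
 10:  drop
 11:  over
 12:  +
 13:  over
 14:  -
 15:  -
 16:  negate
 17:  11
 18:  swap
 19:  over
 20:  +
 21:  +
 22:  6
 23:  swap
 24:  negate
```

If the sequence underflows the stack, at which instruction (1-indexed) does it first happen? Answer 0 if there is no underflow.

0

-6      [-6]
-2      [-6, -2]
-       [-4]
11      [-4, 11]
+       [7]
4       [7, 4]
over    [7, 4, 7]
swap    [7, 7, 4]
rot     [7, 4, 7]
drop    [7, 4]
over    [7, 4, 7]
+       [7, 11]
over    [7, 11, 7]
-       [7, 4]
-       [3]
negate  [-3]
11      [-3, 11]
swap    [11, -3]
over    [11, -3, 11]
+       [11, 8]
+       [19]
6       [19, 6]
swap    [6, 19]
negate  [6, -19]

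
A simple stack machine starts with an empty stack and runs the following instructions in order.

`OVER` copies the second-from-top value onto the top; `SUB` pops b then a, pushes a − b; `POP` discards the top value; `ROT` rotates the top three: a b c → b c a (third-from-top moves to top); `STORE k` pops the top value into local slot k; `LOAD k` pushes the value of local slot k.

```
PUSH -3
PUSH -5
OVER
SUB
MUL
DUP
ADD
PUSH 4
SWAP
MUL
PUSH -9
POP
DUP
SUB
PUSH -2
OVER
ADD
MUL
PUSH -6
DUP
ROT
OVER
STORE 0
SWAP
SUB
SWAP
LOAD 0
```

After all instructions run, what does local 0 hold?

PUSH -3 -> -3
PUSH -5 -> -3 -5
OVER    -> -3 -5 -3
SUB     -> -3 -2
MUL     -> 6
DUP     -> 6 6
ADD     -> 12
PUSH 4  -> 12 4
SWAP    -> 4 12
MUL     -> 48
PUSH -9 -> 48 -9
POP     -> 48
DUP     -> 48 48
SUB     -> 0
PUSH -2 -> 0 -2
OVER    -> 0 -2 0
ADD     -> 0 -2
MUL     -> 0
PUSH -6 -> 0 -6
DUP     -> 0 -6 -6
ROT     -> -6 -6 0
OVER    -> -6 -6 0 -6
STORE 0 -> -6 -6 0
SWAP    -> -6 0 -6
SUB     -> -6 6
SWAP    -> 6 -6
LOAD 0  -> 6 -6 -6

-6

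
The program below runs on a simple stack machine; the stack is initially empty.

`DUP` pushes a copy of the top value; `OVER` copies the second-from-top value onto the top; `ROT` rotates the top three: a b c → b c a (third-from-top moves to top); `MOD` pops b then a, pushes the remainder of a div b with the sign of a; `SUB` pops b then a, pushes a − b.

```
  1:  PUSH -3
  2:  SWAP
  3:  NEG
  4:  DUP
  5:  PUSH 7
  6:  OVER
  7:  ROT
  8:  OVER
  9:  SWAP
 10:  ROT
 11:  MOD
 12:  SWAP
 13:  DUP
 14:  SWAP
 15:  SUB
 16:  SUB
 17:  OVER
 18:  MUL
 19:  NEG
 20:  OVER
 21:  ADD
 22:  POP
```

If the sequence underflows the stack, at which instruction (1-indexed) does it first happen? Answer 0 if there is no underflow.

2

PUSH -3 : [-3]
SWAP  — needs 2 operands, stack has 1 → underflow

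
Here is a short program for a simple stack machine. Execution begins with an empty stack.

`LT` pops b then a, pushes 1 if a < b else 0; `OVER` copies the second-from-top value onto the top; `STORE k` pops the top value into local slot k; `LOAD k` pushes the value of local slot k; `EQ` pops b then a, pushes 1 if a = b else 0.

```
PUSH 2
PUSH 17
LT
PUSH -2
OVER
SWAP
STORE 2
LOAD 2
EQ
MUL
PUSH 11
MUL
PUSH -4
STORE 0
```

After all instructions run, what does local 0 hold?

PUSH 2  → 2
PUSH 17 → 2 17
LT      → 1
PUSH -2 → 1 -2
OVER    → 1 -2 1
SWAP    → 1 1 -2
STORE 2 → 1 1
LOAD 2  → 1 1 -2
EQ      → 1 0
MUL     → 0
PUSH 11 → 0 11
MUL     → 0
PUSH -4 → 0 -4
STORE 0 → 0

-4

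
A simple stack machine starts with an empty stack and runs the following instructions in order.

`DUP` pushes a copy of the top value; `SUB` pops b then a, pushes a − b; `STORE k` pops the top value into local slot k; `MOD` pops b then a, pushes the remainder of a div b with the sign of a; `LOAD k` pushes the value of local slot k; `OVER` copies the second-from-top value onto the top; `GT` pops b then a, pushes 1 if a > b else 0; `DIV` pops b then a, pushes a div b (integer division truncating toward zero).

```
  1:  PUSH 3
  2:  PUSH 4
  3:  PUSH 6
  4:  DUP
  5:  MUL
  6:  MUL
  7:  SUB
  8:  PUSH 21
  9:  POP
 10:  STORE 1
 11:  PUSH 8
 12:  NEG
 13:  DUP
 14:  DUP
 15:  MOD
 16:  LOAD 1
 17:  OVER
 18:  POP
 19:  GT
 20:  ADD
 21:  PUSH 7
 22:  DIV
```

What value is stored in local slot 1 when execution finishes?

-141

PUSH 3  → 3
PUSH 4  → 3 4
PUSH 6  → 3 4 6
DUP     → 3 4 6 6
MUL     → 3 4 36
MUL     → 3 144
SUB     → -141
PUSH 21 → -141 21
POP     → -141
STORE 1 → (empty)
PUSH 8  → 8
NEG     → -8
DUP     → -8 -8
DUP     → -8 -8 -8
MOD     → -8 0
LOAD 1  → -8 0 -141
OVER    → -8 0 -141 0
POP     → -8 0 -141
GT      → -8 1
ADD     → -7
PUSH 7  → -7 7
DIV     → -1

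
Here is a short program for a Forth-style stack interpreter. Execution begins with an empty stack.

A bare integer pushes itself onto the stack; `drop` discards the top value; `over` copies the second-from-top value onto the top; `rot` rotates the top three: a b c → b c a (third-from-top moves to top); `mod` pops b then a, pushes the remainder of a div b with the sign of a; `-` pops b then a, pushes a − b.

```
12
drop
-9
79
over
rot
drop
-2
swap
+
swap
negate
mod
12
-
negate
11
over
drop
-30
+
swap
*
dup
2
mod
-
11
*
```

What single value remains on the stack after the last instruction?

12      [12]
drop    []
-9      [-9]
79      [-9, 79]
over    [-9, 79, -9]
rot     [79, -9, -9]
drop    [79, -9]
-2      [79, -9, -2]
swap    [79, -2, -9]
+       [79, -11]
swap    [-11, 79]
negate  [-11, -79]
mod     [-11]
12      [-11, 12]
-       [-23]
negate  [23]
11      [23, 11]
over    [23, 11, 23]
drop    [23, 11]
-30     [23, 11, -30]
+       [23, -19]
swap    [-19, 23]
*       [-437]
dup     [-437, -437]
2       [-437, -437, 2]
mod     [-437, -1]
-       [-436]
11      [-436, 11]
*       [-4796]

-4796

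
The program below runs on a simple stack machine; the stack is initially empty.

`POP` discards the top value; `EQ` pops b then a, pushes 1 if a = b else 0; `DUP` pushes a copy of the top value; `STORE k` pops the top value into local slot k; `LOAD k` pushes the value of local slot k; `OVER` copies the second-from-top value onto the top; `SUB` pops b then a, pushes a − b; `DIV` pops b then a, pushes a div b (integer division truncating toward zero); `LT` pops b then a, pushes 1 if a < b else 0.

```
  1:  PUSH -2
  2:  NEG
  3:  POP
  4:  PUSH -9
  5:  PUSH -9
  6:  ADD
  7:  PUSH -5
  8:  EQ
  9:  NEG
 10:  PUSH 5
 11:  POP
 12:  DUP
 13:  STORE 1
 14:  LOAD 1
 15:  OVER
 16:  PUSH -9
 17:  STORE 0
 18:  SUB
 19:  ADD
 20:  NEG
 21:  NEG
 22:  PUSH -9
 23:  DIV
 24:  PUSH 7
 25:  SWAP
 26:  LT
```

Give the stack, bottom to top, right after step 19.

PUSH -2  -2
NEG      2
POP      (empty)
PUSH -9  -9
PUSH -9  -9 -9
ADD      -18
PUSH -5  -18 -5
EQ       0
NEG      0
PUSH 5   0 5
POP      0
DUP      0 0
STORE 1  0
LOAD 1   0 0
OVER     0 0 0
PUSH -9  0 0 0 -9
STORE 0  0 0 0
SUB      0 0
ADD      0

[0]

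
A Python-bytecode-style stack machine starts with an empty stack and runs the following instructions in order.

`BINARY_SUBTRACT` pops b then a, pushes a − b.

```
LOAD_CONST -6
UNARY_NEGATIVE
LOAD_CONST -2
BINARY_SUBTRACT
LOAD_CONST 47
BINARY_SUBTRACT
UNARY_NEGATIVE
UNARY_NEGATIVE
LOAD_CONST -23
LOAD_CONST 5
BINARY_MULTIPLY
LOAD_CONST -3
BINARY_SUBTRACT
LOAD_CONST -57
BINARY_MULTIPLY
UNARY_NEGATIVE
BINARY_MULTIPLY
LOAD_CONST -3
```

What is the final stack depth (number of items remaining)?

2

LOAD_CONST -6    -6
UNARY_NEGATIVE   6
LOAD_CONST -2    6 -2
BINARY_SUBTRACT  8
LOAD_CONST 47    8 47
BINARY_SUBTRACT  -39
UNARY_NEGATIVE   39
UNARY_NEGATIVE   -39
LOAD_CONST -23   -39 -23
LOAD_CONST 5     -39 -23 5
BINARY_MULTIPLY  -39 -115
LOAD_CONST -3    -39 -115 -3
BINARY_SUBTRACT  -39 -112
LOAD_CONST -57   -39 -112 -57
BINARY_MULTIPLY  -39 6384
UNARY_NEGATIVE   -39 -6384
BINARY_MULTIPLY  248976
LOAD_CONST -3    248976 -3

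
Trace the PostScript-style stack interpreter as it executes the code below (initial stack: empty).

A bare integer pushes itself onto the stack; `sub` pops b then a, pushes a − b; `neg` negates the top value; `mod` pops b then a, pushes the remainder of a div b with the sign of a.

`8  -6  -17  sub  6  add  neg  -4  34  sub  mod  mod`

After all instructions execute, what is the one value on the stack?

8

8   -> [8]
-6  -> [8, -6]
-17 -> [8, -6, -17]
sub -> [8, 11]
6   -> [8, 11, 6]
add -> [8, 17]
neg -> [8, -17]
-4  -> [8, -17, -4]
34  -> [8, -17, -4, 34]
sub -> [8, -17, -38]
mod -> [8, -17]
mod -> [8]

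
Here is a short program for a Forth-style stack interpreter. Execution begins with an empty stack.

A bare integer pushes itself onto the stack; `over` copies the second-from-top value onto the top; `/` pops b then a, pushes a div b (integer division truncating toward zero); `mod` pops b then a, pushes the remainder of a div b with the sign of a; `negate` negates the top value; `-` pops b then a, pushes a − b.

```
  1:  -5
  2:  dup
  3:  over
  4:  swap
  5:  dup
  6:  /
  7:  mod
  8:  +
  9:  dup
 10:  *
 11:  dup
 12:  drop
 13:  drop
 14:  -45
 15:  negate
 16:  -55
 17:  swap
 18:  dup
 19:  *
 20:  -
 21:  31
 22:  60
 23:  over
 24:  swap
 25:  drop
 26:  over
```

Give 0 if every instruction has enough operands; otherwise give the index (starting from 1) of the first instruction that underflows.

0

-5     : -5
dup    : -5 -5
over   : -5 -5 -5
swap   : -5 -5 -5
dup    : -5 -5 -5 -5
/      : -5 -5 1
mod    : -5 0
+      : -5
dup    : -5 -5
*      : 25
dup    : 25 25
drop   : 25
drop   : (empty)
-45    : -45
negate : 45
-55    : 45 -55
swap   : -55 45
dup    : -55 45 45
*      : -55 2025
-      : -2080
31     : -2080 31
60     : -2080 31 60
over   : -2080 31 60 31
swap   : -2080 31 31 60
drop   : -2080 31 31
over   : -2080 31 31 31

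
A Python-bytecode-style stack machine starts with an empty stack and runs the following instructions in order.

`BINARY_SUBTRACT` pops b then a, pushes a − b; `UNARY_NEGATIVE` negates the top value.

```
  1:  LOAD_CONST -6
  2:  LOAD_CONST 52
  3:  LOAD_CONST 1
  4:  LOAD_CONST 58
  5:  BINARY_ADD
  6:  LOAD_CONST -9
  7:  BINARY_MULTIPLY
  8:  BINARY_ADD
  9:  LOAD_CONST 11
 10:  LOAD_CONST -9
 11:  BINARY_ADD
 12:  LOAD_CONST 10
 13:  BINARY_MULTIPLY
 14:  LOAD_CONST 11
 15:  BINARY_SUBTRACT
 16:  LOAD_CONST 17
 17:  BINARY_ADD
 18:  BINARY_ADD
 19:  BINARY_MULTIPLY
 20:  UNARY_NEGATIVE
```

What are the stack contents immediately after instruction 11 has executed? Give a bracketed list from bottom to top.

[-6, -479, 2]

LOAD_CONST -6    [-6]
LOAD_CONST 52    [-6, 52]
LOAD_CONST 1     [-6, 52, 1]
LOAD_CONST 58    [-6, 52, 1, 58]
BINARY_ADD       [-6, 52, 59]
LOAD_CONST -9    [-6, 52, 59, -9]
BINARY_MULTIPLY  [-6, 52, -531]
BINARY_ADD       [-6, -479]
LOAD_CONST 11    [-6, -479, 11]
LOAD_CONST -9    [-6, -479, 11, -9]
BINARY_ADD       [-6, -479, 2]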